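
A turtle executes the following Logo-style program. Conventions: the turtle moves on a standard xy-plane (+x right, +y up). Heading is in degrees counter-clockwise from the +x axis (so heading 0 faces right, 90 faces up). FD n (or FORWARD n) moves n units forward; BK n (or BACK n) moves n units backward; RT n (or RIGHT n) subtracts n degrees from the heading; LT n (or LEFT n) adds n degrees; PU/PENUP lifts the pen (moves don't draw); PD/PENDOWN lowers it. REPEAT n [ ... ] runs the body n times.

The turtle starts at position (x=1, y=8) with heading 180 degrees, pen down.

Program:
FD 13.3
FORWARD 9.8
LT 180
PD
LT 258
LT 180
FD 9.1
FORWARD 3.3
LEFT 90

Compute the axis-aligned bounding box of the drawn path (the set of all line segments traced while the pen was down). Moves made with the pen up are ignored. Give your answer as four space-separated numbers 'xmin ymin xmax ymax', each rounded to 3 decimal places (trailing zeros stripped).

Answer: -22.1 8 1 20.129

Derivation:
Executing turtle program step by step:
Start: pos=(1,8), heading=180, pen down
FD 13.3: (1,8) -> (-12.3,8) [heading=180, draw]
FD 9.8: (-12.3,8) -> (-22.1,8) [heading=180, draw]
LT 180: heading 180 -> 0
PD: pen down
LT 258: heading 0 -> 258
LT 180: heading 258 -> 78
FD 9.1: (-22.1,8) -> (-20.208,16.901) [heading=78, draw]
FD 3.3: (-20.208,16.901) -> (-19.522,20.129) [heading=78, draw]
LT 90: heading 78 -> 168
Final: pos=(-19.522,20.129), heading=168, 4 segment(s) drawn

Segment endpoints: x in {-22.1, -20.208, -19.522, -12.3, 1}, y in {8, 8, 8, 16.901, 20.129}
xmin=-22.1, ymin=8, xmax=1, ymax=20.129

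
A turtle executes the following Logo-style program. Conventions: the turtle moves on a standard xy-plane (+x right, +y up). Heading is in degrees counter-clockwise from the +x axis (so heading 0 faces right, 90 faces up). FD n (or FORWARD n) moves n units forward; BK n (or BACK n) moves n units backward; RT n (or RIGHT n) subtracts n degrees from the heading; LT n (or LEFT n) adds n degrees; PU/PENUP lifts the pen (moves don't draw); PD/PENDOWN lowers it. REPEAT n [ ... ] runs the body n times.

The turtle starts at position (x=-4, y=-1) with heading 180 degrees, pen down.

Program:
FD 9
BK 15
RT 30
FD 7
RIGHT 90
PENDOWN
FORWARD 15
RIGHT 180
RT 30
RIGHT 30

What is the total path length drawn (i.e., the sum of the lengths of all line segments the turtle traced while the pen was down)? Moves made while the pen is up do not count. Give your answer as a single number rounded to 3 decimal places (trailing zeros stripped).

Executing turtle program step by step:
Start: pos=(-4,-1), heading=180, pen down
FD 9: (-4,-1) -> (-13,-1) [heading=180, draw]
BK 15: (-13,-1) -> (2,-1) [heading=180, draw]
RT 30: heading 180 -> 150
FD 7: (2,-1) -> (-4.062,2.5) [heading=150, draw]
RT 90: heading 150 -> 60
PD: pen down
FD 15: (-4.062,2.5) -> (3.438,15.49) [heading=60, draw]
RT 180: heading 60 -> 240
RT 30: heading 240 -> 210
RT 30: heading 210 -> 180
Final: pos=(3.438,15.49), heading=180, 4 segment(s) drawn

Segment lengths:
  seg 1: (-4,-1) -> (-13,-1), length = 9
  seg 2: (-13,-1) -> (2,-1), length = 15
  seg 3: (2,-1) -> (-4.062,2.5), length = 7
  seg 4: (-4.062,2.5) -> (3.438,15.49), length = 15
Total = 46

Answer: 46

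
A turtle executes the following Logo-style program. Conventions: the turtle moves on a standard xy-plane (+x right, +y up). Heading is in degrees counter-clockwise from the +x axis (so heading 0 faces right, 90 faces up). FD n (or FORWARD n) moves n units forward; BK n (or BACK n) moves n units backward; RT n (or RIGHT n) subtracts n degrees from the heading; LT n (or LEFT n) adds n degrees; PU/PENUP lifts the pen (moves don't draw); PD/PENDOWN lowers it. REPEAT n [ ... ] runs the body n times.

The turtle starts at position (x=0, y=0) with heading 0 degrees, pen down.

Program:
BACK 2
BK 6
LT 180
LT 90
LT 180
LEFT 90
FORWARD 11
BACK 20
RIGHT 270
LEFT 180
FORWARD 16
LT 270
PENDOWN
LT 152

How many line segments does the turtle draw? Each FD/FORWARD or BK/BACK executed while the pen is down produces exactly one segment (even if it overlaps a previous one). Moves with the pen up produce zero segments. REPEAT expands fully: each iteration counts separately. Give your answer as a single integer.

Answer: 5

Derivation:
Executing turtle program step by step:
Start: pos=(0,0), heading=0, pen down
BK 2: (0,0) -> (-2,0) [heading=0, draw]
BK 6: (-2,0) -> (-8,0) [heading=0, draw]
LT 180: heading 0 -> 180
LT 90: heading 180 -> 270
LT 180: heading 270 -> 90
LT 90: heading 90 -> 180
FD 11: (-8,0) -> (-19,0) [heading=180, draw]
BK 20: (-19,0) -> (1,0) [heading=180, draw]
RT 270: heading 180 -> 270
LT 180: heading 270 -> 90
FD 16: (1,0) -> (1,16) [heading=90, draw]
LT 270: heading 90 -> 0
PD: pen down
LT 152: heading 0 -> 152
Final: pos=(1,16), heading=152, 5 segment(s) drawn
Segments drawn: 5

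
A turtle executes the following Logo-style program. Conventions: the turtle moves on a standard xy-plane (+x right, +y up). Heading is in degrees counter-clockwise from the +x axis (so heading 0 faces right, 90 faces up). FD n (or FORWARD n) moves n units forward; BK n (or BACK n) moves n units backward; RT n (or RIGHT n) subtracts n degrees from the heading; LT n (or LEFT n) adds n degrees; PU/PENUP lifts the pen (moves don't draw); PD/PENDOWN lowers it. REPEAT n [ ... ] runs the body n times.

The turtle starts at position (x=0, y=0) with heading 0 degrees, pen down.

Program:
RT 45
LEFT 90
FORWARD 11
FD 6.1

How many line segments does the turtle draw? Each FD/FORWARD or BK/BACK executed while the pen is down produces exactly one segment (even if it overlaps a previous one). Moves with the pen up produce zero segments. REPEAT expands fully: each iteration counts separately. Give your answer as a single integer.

Answer: 2

Derivation:
Executing turtle program step by step:
Start: pos=(0,0), heading=0, pen down
RT 45: heading 0 -> 315
LT 90: heading 315 -> 45
FD 11: (0,0) -> (7.778,7.778) [heading=45, draw]
FD 6.1: (7.778,7.778) -> (12.092,12.092) [heading=45, draw]
Final: pos=(12.092,12.092), heading=45, 2 segment(s) drawn
Segments drawn: 2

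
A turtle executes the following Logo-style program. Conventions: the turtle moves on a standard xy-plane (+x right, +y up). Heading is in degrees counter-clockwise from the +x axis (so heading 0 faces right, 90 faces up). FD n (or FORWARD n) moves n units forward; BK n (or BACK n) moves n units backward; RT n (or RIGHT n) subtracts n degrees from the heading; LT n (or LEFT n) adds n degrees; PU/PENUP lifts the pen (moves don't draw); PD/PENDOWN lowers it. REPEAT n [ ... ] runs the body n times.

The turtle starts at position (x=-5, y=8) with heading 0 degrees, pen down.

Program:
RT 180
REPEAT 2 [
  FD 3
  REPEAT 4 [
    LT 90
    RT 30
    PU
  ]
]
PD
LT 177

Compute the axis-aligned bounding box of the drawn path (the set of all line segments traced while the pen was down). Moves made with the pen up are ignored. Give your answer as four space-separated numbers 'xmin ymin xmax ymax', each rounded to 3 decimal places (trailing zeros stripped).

Answer: -8 8 -5 8

Derivation:
Executing turtle program step by step:
Start: pos=(-5,8), heading=0, pen down
RT 180: heading 0 -> 180
REPEAT 2 [
  -- iteration 1/2 --
  FD 3: (-5,8) -> (-8,8) [heading=180, draw]
  REPEAT 4 [
    -- iteration 1/4 --
    LT 90: heading 180 -> 270
    RT 30: heading 270 -> 240
    PU: pen up
    -- iteration 2/4 --
    LT 90: heading 240 -> 330
    RT 30: heading 330 -> 300
    PU: pen up
    -- iteration 3/4 --
    LT 90: heading 300 -> 30
    RT 30: heading 30 -> 0
    PU: pen up
    -- iteration 4/4 --
    LT 90: heading 0 -> 90
    RT 30: heading 90 -> 60
    PU: pen up
  ]
  -- iteration 2/2 --
  FD 3: (-8,8) -> (-6.5,10.598) [heading=60, move]
  REPEAT 4 [
    -- iteration 1/4 --
    LT 90: heading 60 -> 150
    RT 30: heading 150 -> 120
    PU: pen up
    -- iteration 2/4 --
    LT 90: heading 120 -> 210
    RT 30: heading 210 -> 180
    PU: pen up
    -- iteration 3/4 --
    LT 90: heading 180 -> 270
    RT 30: heading 270 -> 240
    PU: pen up
    -- iteration 4/4 --
    LT 90: heading 240 -> 330
    RT 30: heading 330 -> 300
    PU: pen up
  ]
]
PD: pen down
LT 177: heading 300 -> 117
Final: pos=(-6.5,10.598), heading=117, 1 segment(s) drawn

Segment endpoints: x in {-8, -5}, y in {8}
xmin=-8, ymin=8, xmax=-5, ymax=8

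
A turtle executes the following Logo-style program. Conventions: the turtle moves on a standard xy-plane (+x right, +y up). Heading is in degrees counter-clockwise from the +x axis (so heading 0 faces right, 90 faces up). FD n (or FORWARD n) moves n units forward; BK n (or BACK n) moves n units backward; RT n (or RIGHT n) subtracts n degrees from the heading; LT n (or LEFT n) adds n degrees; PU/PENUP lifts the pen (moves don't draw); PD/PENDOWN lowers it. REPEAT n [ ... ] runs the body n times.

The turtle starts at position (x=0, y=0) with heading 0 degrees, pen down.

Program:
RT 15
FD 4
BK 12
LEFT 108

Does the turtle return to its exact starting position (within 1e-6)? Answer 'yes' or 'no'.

Answer: no

Derivation:
Executing turtle program step by step:
Start: pos=(0,0), heading=0, pen down
RT 15: heading 0 -> 345
FD 4: (0,0) -> (3.864,-1.035) [heading=345, draw]
BK 12: (3.864,-1.035) -> (-7.727,2.071) [heading=345, draw]
LT 108: heading 345 -> 93
Final: pos=(-7.727,2.071), heading=93, 2 segment(s) drawn

Start position: (0, 0)
Final position: (-7.727, 2.071)
Distance = 8; >= 1e-6 -> NOT closed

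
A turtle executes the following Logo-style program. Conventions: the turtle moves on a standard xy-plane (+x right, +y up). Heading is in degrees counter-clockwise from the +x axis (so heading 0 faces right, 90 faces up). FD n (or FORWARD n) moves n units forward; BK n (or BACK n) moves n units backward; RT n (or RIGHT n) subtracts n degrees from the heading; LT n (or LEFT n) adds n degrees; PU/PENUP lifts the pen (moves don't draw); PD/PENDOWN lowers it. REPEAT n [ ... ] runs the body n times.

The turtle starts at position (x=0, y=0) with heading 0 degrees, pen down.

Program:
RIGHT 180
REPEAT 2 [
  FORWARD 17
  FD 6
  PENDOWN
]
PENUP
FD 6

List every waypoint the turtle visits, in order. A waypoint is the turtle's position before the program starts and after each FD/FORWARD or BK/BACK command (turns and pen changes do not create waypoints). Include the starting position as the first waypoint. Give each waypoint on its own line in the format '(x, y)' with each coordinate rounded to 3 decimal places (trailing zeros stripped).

Answer: (0, 0)
(-17, 0)
(-23, 0)
(-40, 0)
(-46, 0)
(-52, 0)

Derivation:
Executing turtle program step by step:
Start: pos=(0,0), heading=0, pen down
RT 180: heading 0 -> 180
REPEAT 2 [
  -- iteration 1/2 --
  FD 17: (0,0) -> (-17,0) [heading=180, draw]
  FD 6: (-17,0) -> (-23,0) [heading=180, draw]
  PD: pen down
  -- iteration 2/2 --
  FD 17: (-23,0) -> (-40,0) [heading=180, draw]
  FD 6: (-40,0) -> (-46,0) [heading=180, draw]
  PD: pen down
]
PU: pen up
FD 6: (-46,0) -> (-52,0) [heading=180, move]
Final: pos=(-52,0), heading=180, 4 segment(s) drawn
Waypoints (6 total):
(0, 0)
(-17, 0)
(-23, 0)
(-40, 0)
(-46, 0)
(-52, 0)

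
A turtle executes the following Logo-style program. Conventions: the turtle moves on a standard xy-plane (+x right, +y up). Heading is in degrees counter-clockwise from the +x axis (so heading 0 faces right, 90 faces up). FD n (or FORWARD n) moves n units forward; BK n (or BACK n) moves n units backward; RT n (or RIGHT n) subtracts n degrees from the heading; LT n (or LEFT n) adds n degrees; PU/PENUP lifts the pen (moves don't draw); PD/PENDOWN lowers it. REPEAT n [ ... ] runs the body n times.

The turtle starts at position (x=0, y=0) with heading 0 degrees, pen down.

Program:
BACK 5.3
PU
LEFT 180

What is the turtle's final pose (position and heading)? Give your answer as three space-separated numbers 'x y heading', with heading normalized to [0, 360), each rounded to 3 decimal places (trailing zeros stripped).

Executing turtle program step by step:
Start: pos=(0,0), heading=0, pen down
BK 5.3: (0,0) -> (-5.3,0) [heading=0, draw]
PU: pen up
LT 180: heading 0 -> 180
Final: pos=(-5.3,0), heading=180, 1 segment(s) drawn

Answer: -5.3 0 180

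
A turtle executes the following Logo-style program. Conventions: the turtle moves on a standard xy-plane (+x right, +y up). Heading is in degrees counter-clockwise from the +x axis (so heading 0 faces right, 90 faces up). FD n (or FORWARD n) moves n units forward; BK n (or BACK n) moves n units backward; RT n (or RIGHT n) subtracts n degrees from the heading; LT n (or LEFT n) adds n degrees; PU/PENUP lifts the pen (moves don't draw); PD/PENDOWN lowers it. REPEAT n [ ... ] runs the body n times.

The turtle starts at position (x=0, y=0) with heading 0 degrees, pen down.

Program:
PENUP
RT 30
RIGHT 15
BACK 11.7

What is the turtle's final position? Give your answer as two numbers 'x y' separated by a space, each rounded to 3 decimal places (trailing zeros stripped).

Answer: -8.273 8.273

Derivation:
Executing turtle program step by step:
Start: pos=(0,0), heading=0, pen down
PU: pen up
RT 30: heading 0 -> 330
RT 15: heading 330 -> 315
BK 11.7: (0,0) -> (-8.273,8.273) [heading=315, move]
Final: pos=(-8.273,8.273), heading=315, 0 segment(s) drawn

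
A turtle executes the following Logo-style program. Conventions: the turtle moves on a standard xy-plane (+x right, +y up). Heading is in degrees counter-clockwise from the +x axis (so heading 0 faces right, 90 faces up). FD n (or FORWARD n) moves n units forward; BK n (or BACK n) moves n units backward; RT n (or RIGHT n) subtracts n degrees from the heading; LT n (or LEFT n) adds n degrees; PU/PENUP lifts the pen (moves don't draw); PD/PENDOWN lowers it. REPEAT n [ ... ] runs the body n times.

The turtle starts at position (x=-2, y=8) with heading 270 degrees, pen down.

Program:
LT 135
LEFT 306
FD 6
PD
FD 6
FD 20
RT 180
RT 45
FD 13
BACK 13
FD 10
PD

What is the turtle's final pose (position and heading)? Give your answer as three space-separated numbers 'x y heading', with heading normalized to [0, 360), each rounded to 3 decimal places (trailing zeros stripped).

Executing turtle program step by step:
Start: pos=(-2,8), heading=270, pen down
LT 135: heading 270 -> 45
LT 306: heading 45 -> 351
FD 6: (-2,8) -> (3.926,7.061) [heading=351, draw]
PD: pen down
FD 6: (3.926,7.061) -> (9.852,6.123) [heading=351, draw]
FD 20: (9.852,6.123) -> (29.606,2.994) [heading=351, draw]
RT 180: heading 351 -> 171
RT 45: heading 171 -> 126
FD 13: (29.606,2.994) -> (21.965,13.511) [heading=126, draw]
BK 13: (21.965,13.511) -> (29.606,2.994) [heading=126, draw]
FD 10: (29.606,2.994) -> (23.728,11.084) [heading=126, draw]
PD: pen down
Final: pos=(23.728,11.084), heading=126, 6 segment(s) drawn

Answer: 23.728 11.084 126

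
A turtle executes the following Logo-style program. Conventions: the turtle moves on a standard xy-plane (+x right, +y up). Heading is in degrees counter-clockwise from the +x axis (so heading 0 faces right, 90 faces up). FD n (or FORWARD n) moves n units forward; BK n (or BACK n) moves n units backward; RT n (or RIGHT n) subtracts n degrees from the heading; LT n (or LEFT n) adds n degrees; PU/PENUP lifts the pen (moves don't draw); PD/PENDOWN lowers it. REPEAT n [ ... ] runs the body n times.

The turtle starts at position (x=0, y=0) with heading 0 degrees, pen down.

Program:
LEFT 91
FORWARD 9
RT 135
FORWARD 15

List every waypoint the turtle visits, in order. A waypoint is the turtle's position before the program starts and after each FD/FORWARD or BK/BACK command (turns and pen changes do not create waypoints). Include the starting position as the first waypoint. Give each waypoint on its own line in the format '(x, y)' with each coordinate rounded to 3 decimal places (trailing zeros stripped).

Answer: (0, 0)
(-0.157, 8.999)
(10.633, -1.421)

Derivation:
Executing turtle program step by step:
Start: pos=(0,0), heading=0, pen down
LT 91: heading 0 -> 91
FD 9: (0,0) -> (-0.157,8.999) [heading=91, draw]
RT 135: heading 91 -> 316
FD 15: (-0.157,8.999) -> (10.633,-1.421) [heading=316, draw]
Final: pos=(10.633,-1.421), heading=316, 2 segment(s) drawn
Waypoints (3 total):
(0, 0)
(-0.157, 8.999)
(10.633, -1.421)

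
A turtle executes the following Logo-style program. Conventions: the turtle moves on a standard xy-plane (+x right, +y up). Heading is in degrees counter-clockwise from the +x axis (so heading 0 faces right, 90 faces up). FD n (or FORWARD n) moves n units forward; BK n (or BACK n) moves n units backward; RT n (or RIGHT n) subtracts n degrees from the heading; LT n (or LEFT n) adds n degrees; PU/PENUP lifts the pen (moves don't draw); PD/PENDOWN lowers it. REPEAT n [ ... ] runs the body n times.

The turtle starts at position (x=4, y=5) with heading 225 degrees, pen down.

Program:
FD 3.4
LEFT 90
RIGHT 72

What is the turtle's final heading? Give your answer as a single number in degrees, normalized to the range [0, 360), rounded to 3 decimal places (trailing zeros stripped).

Answer: 243

Derivation:
Executing turtle program step by step:
Start: pos=(4,5), heading=225, pen down
FD 3.4: (4,5) -> (1.596,2.596) [heading=225, draw]
LT 90: heading 225 -> 315
RT 72: heading 315 -> 243
Final: pos=(1.596,2.596), heading=243, 1 segment(s) drawn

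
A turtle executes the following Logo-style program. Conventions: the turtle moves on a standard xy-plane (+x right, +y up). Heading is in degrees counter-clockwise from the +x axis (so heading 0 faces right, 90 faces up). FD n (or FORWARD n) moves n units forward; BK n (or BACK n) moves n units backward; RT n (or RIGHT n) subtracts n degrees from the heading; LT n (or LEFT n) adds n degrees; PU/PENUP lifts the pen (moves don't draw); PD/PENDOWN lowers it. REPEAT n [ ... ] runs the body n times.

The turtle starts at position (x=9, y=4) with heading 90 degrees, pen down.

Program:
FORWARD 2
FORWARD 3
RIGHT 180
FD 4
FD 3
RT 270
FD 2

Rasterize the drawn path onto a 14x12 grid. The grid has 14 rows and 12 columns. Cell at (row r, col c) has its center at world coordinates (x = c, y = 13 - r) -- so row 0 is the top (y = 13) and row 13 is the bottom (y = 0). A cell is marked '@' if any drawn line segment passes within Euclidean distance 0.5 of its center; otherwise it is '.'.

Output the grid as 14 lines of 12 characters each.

Answer: ............
............
............
............
.........@..
.........@..
.........@..
.........@..
.........@..
.........@..
.........@..
.........@@@
............
............

Derivation:
Segment 0: (9,4) -> (9,6)
Segment 1: (9,6) -> (9,9)
Segment 2: (9,9) -> (9,5)
Segment 3: (9,5) -> (9,2)
Segment 4: (9,2) -> (11,2)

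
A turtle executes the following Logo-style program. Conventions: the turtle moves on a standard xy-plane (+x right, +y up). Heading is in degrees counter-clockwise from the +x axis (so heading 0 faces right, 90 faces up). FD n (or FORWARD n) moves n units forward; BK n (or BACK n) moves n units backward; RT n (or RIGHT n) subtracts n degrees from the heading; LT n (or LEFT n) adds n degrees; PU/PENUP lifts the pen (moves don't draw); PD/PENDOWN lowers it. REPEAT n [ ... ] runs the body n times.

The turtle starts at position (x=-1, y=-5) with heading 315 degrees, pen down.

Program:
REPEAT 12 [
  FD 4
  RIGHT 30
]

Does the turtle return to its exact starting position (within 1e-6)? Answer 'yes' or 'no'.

Answer: yes

Derivation:
Executing turtle program step by step:
Start: pos=(-1,-5), heading=315, pen down
REPEAT 12 [
  -- iteration 1/12 --
  FD 4: (-1,-5) -> (1.828,-7.828) [heading=315, draw]
  RT 30: heading 315 -> 285
  -- iteration 2/12 --
  FD 4: (1.828,-7.828) -> (2.864,-11.692) [heading=285, draw]
  RT 30: heading 285 -> 255
  -- iteration 3/12 --
  FD 4: (2.864,-11.692) -> (1.828,-15.556) [heading=255, draw]
  RT 30: heading 255 -> 225
  -- iteration 4/12 --
  FD 4: (1.828,-15.556) -> (-1,-18.384) [heading=225, draw]
  RT 30: heading 225 -> 195
  -- iteration 5/12 --
  FD 4: (-1,-18.384) -> (-4.864,-19.42) [heading=195, draw]
  RT 30: heading 195 -> 165
  -- iteration 6/12 --
  FD 4: (-4.864,-19.42) -> (-8.727,-18.384) [heading=165, draw]
  RT 30: heading 165 -> 135
  -- iteration 7/12 --
  FD 4: (-8.727,-18.384) -> (-11.556,-15.556) [heading=135, draw]
  RT 30: heading 135 -> 105
  -- iteration 8/12 --
  FD 4: (-11.556,-15.556) -> (-12.591,-11.692) [heading=105, draw]
  RT 30: heading 105 -> 75
  -- iteration 9/12 --
  FD 4: (-12.591,-11.692) -> (-11.556,-7.828) [heading=75, draw]
  RT 30: heading 75 -> 45
  -- iteration 10/12 --
  FD 4: (-11.556,-7.828) -> (-8.727,-5) [heading=45, draw]
  RT 30: heading 45 -> 15
  -- iteration 11/12 --
  FD 4: (-8.727,-5) -> (-4.864,-3.965) [heading=15, draw]
  RT 30: heading 15 -> 345
  -- iteration 12/12 --
  FD 4: (-4.864,-3.965) -> (-1,-5) [heading=345, draw]
  RT 30: heading 345 -> 315
]
Final: pos=(-1,-5), heading=315, 12 segment(s) drawn

Start position: (-1, -5)
Final position: (-1, -5)
Distance = 0; < 1e-6 -> CLOSED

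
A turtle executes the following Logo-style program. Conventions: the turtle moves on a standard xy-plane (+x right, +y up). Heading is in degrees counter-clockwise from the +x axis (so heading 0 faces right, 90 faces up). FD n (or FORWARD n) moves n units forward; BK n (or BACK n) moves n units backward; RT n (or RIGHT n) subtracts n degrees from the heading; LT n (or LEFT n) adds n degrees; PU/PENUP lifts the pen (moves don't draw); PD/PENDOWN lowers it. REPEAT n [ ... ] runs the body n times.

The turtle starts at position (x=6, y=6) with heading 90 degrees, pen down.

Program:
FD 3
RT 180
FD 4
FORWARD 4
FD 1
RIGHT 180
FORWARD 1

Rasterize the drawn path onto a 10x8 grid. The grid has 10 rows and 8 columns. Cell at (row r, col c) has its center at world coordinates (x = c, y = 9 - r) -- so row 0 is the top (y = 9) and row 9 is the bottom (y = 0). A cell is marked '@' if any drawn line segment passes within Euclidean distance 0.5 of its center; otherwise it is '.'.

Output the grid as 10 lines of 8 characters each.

Answer: ......@.
......@.
......@.
......@.
......@.
......@.
......@.
......@.
......@.
......@.

Derivation:
Segment 0: (6,6) -> (6,9)
Segment 1: (6,9) -> (6,5)
Segment 2: (6,5) -> (6,1)
Segment 3: (6,1) -> (6,0)
Segment 4: (6,0) -> (6,1)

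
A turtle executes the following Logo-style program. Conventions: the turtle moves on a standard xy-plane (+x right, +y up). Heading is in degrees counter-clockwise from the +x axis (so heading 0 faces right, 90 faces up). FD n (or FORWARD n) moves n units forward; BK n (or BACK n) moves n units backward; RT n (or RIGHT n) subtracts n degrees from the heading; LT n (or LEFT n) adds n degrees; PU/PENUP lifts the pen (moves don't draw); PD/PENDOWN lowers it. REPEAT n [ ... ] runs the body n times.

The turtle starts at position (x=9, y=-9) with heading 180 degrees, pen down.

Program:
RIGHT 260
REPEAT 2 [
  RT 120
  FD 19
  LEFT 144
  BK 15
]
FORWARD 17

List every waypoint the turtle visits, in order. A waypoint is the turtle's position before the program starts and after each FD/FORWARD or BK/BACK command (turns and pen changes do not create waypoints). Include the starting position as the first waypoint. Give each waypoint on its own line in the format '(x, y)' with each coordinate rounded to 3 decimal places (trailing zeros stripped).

Answer: (9, -9)
(-8.854, -2.502)
(-17.242, 9.934)
(-36.196, 8.609)
(-48.916, 16.557)
(-34.5, 7.549)

Derivation:
Executing turtle program step by step:
Start: pos=(9,-9), heading=180, pen down
RT 260: heading 180 -> 280
REPEAT 2 [
  -- iteration 1/2 --
  RT 120: heading 280 -> 160
  FD 19: (9,-9) -> (-8.854,-2.502) [heading=160, draw]
  LT 144: heading 160 -> 304
  BK 15: (-8.854,-2.502) -> (-17.242,9.934) [heading=304, draw]
  -- iteration 2/2 --
  RT 120: heading 304 -> 184
  FD 19: (-17.242,9.934) -> (-36.196,8.609) [heading=184, draw]
  LT 144: heading 184 -> 328
  BK 15: (-36.196,8.609) -> (-48.916,16.557) [heading=328, draw]
]
FD 17: (-48.916,16.557) -> (-34.5,7.549) [heading=328, draw]
Final: pos=(-34.5,7.549), heading=328, 5 segment(s) drawn
Waypoints (6 total):
(9, -9)
(-8.854, -2.502)
(-17.242, 9.934)
(-36.196, 8.609)
(-48.916, 16.557)
(-34.5, 7.549)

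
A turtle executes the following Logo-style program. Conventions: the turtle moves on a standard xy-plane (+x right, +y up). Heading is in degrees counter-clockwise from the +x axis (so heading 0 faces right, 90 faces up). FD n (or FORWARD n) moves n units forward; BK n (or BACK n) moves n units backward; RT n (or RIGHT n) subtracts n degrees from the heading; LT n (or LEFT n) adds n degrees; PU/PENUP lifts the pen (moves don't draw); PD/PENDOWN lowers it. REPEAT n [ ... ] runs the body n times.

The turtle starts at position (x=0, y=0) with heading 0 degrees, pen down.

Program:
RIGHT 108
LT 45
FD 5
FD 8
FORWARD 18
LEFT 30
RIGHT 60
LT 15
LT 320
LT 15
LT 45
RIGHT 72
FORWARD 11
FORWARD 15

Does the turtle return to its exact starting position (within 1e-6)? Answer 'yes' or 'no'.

Answer: no

Derivation:
Executing turtle program step by step:
Start: pos=(0,0), heading=0, pen down
RT 108: heading 0 -> 252
LT 45: heading 252 -> 297
FD 5: (0,0) -> (2.27,-4.455) [heading=297, draw]
FD 8: (2.27,-4.455) -> (5.902,-11.583) [heading=297, draw]
FD 18: (5.902,-11.583) -> (14.074,-27.621) [heading=297, draw]
LT 30: heading 297 -> 327
RT 60: heading 327 -> 267
LT 15: heading 267 -> 282
LT 320: heading 282 -> 242
LT 15: heading 242 -> 257
LT 45: heading 257 -> 302
RT 72: heading 302 -> 230
FD 11: (14.074,-27.621) -> (7.003,-36.048) [heading=230, draw]
FD 15: (7.003,-36.048) -> (-2.639,-47.538) [heading=230, draw]
Final: pos=(-2.639,-47.538), heading=230, 5 segment(s) drawn

Start position: (0, 0)
Final position: (-2.639, -47.538)
Distance = 47.612; >= 1e-6 -> NOT closed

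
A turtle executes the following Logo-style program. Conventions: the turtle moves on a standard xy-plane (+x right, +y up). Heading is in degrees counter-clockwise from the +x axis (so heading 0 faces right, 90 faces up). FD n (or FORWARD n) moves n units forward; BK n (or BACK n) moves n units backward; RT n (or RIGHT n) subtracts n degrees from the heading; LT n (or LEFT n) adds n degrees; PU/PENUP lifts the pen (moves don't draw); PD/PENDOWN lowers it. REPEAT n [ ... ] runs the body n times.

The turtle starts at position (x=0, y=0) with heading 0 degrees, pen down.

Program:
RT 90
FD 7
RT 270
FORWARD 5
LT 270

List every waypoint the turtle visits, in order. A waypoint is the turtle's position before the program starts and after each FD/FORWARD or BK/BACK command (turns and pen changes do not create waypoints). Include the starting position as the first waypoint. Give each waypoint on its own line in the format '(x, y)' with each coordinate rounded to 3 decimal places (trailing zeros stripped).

Executing turtle program step by step:
Start: pos=(0,0), heading=0, pen down
RT 90: heading 0 -> 270
FD 7: (0,0) -> (0,-7) [heading=270, draw]
RT 270: heading 270 -> 0
FD 5: (0,-7) -> (5,-7) [heading=0, draw]
LT 270: heading 0 -> 270
Final: pos=(5,-7), heading=270, 2 segment(s) drawn
Waypoints (3 total):
(0, 0)
(0, -7)
(5, -7)

Answer: (0, 0)
(0, -7)
(5, -7)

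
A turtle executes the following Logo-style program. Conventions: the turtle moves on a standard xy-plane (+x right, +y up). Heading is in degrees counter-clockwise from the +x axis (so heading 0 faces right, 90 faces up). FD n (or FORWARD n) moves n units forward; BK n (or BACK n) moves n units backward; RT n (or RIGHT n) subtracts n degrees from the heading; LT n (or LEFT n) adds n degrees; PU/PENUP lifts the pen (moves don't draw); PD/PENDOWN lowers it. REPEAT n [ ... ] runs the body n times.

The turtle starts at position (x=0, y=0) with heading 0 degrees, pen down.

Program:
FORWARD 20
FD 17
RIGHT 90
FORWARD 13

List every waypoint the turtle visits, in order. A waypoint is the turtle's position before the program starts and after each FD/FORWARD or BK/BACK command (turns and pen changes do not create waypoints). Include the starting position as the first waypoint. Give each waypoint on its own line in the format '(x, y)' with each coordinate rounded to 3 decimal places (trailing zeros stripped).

Executing turtle program step by step:
Start: pos=(0,0), heading=0, pen down
FD 20: (0,0) -> (20,0) [heading=0, draw]
FD 17: (20,0) -> (37,0) [heading=0, draw]
RT 90: heading 0 -> 270
FD 13: (37,0) -> (37,-13) [heading=270, draw]
Final: pos=(37,-13), heading=270, 3 segment(s) drawn
Waypoints (4 total):
(0, 0)
(20, 0)
(37, 0)
(37, -13)

Answer: (0, 0)
(20, 0)
(37, 0)
(37, -13)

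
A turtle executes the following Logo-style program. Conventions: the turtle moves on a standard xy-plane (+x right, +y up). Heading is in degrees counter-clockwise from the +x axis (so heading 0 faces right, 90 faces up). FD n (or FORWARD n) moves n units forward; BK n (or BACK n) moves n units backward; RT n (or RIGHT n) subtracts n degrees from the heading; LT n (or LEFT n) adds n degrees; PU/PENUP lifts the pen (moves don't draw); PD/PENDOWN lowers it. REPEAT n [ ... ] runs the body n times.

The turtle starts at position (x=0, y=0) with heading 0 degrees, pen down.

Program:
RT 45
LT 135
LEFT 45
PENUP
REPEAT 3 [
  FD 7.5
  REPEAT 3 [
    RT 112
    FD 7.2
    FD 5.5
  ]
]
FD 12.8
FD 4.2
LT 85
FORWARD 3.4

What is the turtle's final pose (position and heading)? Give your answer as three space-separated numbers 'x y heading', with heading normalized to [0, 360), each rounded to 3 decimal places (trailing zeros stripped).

Answer: -29.863 -11.432 292

Derivation:
Executing turtle program step by step:
Start: pos=(0,0), heading=0, pen down
RT 45: heading 0 -> 315
LT 135: heading 315 -> 90
LT 45: heading 90 -> 135
PU: pen up
REPEAT 3 [
  -- iteration 1/3 --
  FD 7.5: (0,0) -> (-5.303,5.303) [heading=135, move]
  REPEAT 3 [
    -- iteration 1/3 --
    RT 112: heading 135 -> 23
    FD 7.2: (-5.303,5.303) -> (1.324,8.117) [heading=23, move]
    FD 5.5: (1.324,8.117) -> (6.387,10.266) [heading=23, move]
    -- iteration 2/3 --
    RT 112: heading 23 -> 271
    FD 7.2: (6.387,10.266) -> (6.513,3.067) [heading=271, move]
    FD 5.5: (6.513,3.067) -> (6.609,-2.432) [heading=271, move]
    -- iteration 3/3 --
    RT 112: heading 271 -> 159
    FD 7.2: (6.609,-2.432) -> (-0.113,0.148) [heading=159, move]
    FD 5.5: (-0.113,0.148) -> (-5.248,2.119) [heading=159, move]
  ]
  -- iteration 2/3 --
  FD 7.5: (-5.248,2.119) -> (-12.25,4.807) [heading=159, move]
  REPEAT 3 [
    -- iteration 1/3 --
    RT 112: heading 159 -> 47
    FD 7.2: (-12.25,4.807) -> (-7.339,10.072) [heading=47, move]
    FD 5.5: (-7.339,10.072) -> (-3.588,14.095) [heading=47, move]
    -- iteration 2/3 --
    RT 112: heading 47 -> 295
    FD 7.2: (-3.588,14.095) -> (-0.545,7.569) [heading=295, move]
    FD 5.5: (-0.545,7.569) -> (1.779,2.585) [heading=295, move]
    -- iteration 3/3 --
    RT 112: heading 295 -> 183
    FD 7.2: (1.779,2.585) -> (-5.411,2.208) [heading=183, move]
    FD 5.5: (-5.411,2.208) -> (-10.904,1.92) [heading=183, move]
  ]
  -- iteration 3/3 --
  FD 7.5: (-10.904,1.92) -> (-18.393,1.527) [heading=183, move]
  REPEAT 3 [
    -- iteration 1/3 --
    RT 112: heading 183 -> 71
    FD 7.2: (-18.393,1.527) -> (-16.049,8.335) [heading=71, move]
    FD 5.5: (-16.049,8.335) -> (-14.259,13.536) [heading=71, move]
    -- iteration 2/3 --
    RT 112: heading 71 -> 319
    FD 7.2: (-14.259,13.536) -> (-8.825,8.812) [heading=319, move]
    FD 5.5: (-8.825,8.812) -> (-4.674,5.204) [heading=319, move]
    -- iteration 3/3 --
    RT 112: heading 319 -> 207
    FD 7.2: (-4.674,5.204) -> (-11.089,1.935) [heading=207, move]
    FD 5.5: (-11.089,1.935) -> (-15.99,-0.562) [heading=207, move]
  ]
]
FD 12.8: (-15.99,-0.562) -> (-27.394,-6.373) [heading=207, move]
FD 4.2: (-27.394,-6.373) -> (-31.137,-8.28) [heading=207, move]
LT 85: heading 207 -> 292
FD 3.4: (-31.137,-8.28) -> (-29.863,-11.432) [heading=292, move]
Final: pos=(-29.863,-11.432), heading=292, 0 segment(s) drawn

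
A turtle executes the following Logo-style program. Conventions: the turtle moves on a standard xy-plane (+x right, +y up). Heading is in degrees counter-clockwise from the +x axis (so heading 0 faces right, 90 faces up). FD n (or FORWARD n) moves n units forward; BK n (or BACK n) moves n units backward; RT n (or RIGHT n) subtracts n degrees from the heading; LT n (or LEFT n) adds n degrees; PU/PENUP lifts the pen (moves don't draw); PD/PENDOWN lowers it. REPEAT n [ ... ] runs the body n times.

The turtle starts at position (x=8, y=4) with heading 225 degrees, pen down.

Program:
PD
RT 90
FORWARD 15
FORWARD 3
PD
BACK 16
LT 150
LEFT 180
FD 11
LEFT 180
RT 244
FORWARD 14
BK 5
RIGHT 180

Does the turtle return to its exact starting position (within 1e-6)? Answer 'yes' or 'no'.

Answer: no

Derivation:
Executing turtle program step by step:
Start: pos=(8,4), heading=225, pen down
PD: pen down
RT 90: heading 225 -> 135
FD 15: (8,4) -> (-2.607,14.607) [heading=135, draw]
FD 3: (-2.607,14.607) -> (-4.728,16.728) [heading=135, draw]
PD: pen down
BK 16: (-4.728,16.728) -> (6.586,5.414) [heading=135, draw]
LT 150: heading 135 -> 285
LT 180: heading 285 -> 105
FD 11: (6.586,5.414) -> (3.739,16.039) [heading=105, draw]
LT 180: heading 105 -> 285
RT 244: heading 285 -> 41
FD 14: (3.739,16.039) -> (14.305,25.224) [heading=41, draw]
BK 5: (14.305,25.224) -> (10.531,21.944) [heading=41, draw]
RT 180: heading 41 -> 221
Final: pos=(10.531,21.944), heading=221, 6 segment(s) drawn

Start position: (8, 4)
Final position: (10.531, 21.944)
Distance = 18.122; >= 1e-6 -> NOT closed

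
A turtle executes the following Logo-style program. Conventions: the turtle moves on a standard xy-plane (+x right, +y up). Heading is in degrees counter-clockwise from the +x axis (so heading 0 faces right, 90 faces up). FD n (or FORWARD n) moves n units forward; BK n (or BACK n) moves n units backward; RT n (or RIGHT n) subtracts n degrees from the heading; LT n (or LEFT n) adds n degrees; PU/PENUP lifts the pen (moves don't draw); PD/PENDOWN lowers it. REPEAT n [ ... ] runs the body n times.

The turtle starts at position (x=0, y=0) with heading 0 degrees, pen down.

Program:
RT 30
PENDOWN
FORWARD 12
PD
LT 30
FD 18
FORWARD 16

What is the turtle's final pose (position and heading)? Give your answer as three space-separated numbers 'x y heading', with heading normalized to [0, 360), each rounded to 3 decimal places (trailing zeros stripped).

Executing turtle program step by step:
Start: pos=(0,0), heading=0, pen down
RT 30: heading 0 -> 330
PD: pen down
FD 12: (0,0) -> (10.392,-6) [heading=330, draw]
PD: pen down
LT 30: heading 330 -> 0
FD 18: (10.392,-6) -> (28.392,-6) [heading=0, draw]
FD 16: (28.392,-6) -> (44.392,-6) [heading=0, draw]
Final: pos=(44.392,-6), heading=0, 3 segment(s) drawn

Answer: 44.392 -6 0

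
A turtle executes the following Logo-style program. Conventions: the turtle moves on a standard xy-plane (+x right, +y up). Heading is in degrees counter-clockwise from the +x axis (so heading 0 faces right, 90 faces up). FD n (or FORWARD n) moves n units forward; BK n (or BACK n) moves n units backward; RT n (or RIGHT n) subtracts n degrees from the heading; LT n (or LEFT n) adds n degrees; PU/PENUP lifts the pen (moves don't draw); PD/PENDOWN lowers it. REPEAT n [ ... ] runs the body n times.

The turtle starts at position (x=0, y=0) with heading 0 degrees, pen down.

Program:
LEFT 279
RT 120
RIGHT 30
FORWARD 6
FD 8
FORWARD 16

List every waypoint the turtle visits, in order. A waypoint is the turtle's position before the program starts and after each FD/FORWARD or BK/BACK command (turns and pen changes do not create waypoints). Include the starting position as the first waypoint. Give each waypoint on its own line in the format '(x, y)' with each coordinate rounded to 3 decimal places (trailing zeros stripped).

Executing turtle program step by step:
Start: pos=(0,0), heading=0, pen down
LT 279: heading 0 -> 279
RT 120: heading 279 -> 159
RT 30: heading 159 -> 129
FD 6: (0,0) -> (-3.776,4.663) [heading=129, draw]
FD 8: (-3.776,4.663) -> (-8.81,10.88) [heading=129, draw]
FD 16: (-8.81,10.88) -> (-18.88,23.314) [heading=129, draw]
Final: pos=(-18.88,23.314), heading=129, 3 segment(s) drawn
Waypoints (4 total):
(0, 0)
(-3.776, 4.663)
(-8.81, 10.88)
(-18.88, 23.314)

Answer: (0, 0)
(-3.776, 4.663)
(-8.81, 10.88)
(-18.88, 23.314)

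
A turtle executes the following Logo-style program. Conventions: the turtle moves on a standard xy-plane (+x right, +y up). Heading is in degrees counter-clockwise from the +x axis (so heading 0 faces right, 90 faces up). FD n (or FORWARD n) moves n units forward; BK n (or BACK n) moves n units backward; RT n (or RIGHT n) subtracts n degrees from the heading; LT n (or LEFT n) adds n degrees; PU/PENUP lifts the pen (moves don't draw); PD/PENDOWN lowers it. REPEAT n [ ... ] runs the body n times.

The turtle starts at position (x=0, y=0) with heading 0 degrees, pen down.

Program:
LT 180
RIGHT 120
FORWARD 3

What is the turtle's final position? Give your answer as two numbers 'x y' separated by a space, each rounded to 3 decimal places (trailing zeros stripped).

Answer: 1.5 2.598

Derivation:
Executing turtle program step by step:
Start: pos=(0,0), heading=0, pen down
LT 180: heading 0 -> 180
RT 120: heading 180 -> 60
FD 3: (0,0) -> (1.5,2.598) [heading=60, draw]
Final: pos=(1.5,2.598), heading=60, 1 segment(s) drawn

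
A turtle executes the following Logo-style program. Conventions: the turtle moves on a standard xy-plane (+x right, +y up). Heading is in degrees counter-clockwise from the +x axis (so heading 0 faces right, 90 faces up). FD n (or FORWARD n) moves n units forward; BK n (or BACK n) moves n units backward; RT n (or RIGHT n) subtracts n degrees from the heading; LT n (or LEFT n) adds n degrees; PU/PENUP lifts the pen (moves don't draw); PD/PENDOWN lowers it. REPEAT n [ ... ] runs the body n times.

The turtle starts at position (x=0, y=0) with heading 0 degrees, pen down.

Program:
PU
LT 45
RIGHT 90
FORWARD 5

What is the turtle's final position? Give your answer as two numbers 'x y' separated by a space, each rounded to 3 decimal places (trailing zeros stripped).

Executing turtle program step by step:
Start: pos=(0,0), heading=0, pen down
PU: pen up
LT 45: heading 0 -> 45
RT 90: heading 45 -> 315
FD 5: (0,0) -> (3.536,-3.536) [heading=315, move]
Final: pos=(3.536,-3.536), heading=315, 0 segment(s) drawn

Answer: 3.536 -3.536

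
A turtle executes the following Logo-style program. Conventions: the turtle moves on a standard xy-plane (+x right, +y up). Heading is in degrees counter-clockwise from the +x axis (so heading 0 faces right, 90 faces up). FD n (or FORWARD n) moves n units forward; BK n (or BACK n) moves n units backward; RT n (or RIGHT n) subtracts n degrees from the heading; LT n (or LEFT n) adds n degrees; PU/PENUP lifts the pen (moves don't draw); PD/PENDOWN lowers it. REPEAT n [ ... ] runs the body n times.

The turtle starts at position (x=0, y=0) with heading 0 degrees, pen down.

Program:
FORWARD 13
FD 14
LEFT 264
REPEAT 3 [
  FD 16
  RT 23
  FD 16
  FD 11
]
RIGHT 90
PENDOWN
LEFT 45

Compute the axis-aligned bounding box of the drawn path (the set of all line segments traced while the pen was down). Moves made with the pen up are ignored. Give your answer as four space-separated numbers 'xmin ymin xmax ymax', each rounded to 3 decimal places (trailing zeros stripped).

Answer: -55.484 -86.983 27 0

Derivation:
Executing turtle program step by step:
Start: pos=(0,0), heading=0, pen down
FD 13: (0,0) -> (13,0) [heading=0, draw]
FD 14: (13,0) -> (27,0) [heading=0, draw]
LT 264: heading 0 -> 264
REPEAT 3 [
  -- iteration 1/3 --
  FD 16: (27,0) -> (25.328,-15.912) [heading=264, draw]
  RT 23: heading 264 -> 241
  FD 16: (25.328,-15.912) -> (17.571,-29.906) [heading=241, draw]
  FD 11: (17.571,-29.906) -> (12.238,-39.527) [heading=241, draw]
  -- iteration 2/3 --
  FD 16: (12.238,-39.527) -> (4.481,-53.521) [heading=241, draw]
  RT 23: heading 241 -> 218
  FD 16: (4.481,-53.521) -> (-8.127,-63.372) [heading=218, draw]
  FD 11: (-8.127,-63.372) -> (-16.796,-70.144) [heading=218, draw]
  -- iteration 3/3 --
  FD 16: (-16.796,-70.144) -> (-29.404,-79.994) [heading=218, draw]
  RT 23: heading 218 -> 195
  FD 16: (-29.404,-79.994) -> (-44.859,-84.136) [heading=195, draw]
  FD 11: (-44.859,-84.136) -> (-55.484,-86.983) [heading=195, draw]
]
RT 90: heading 195 -> 105
PD: pen down
LT 45: heading 105 -> 150
Final: pos=(-55.484,-86.983), heading=150, 11 segment(s) drawn

Segment endpoints: x in {-55.484, -44.859, -29.404, -16.796, -8.127, 0, 4.481, 12.238, 13, 17.571, 25.328, 27}, y in {-86.983, -84.136, -79.994, -70.144, -63.372, -53.521, -39.527, -29.906, -15.912, 0}
xmin=-55.484, ymin=-86.983, xmax=27, ymax=0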